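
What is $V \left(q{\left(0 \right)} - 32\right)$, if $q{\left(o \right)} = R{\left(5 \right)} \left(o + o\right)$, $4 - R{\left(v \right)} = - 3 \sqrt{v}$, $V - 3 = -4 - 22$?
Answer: $736$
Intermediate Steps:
$V = -23$ ($V = 3 - 26 = -23$)
$R{\left(v \right)} = 4 + 3 \sqrt{v}$ ($R{\left(v \right)} = 4 - - 3 \sqrt{v} = 4 + 3 \sqrt{v}$)
$q{\left(o \right)} = 2 o \left(4 + 3 \sqrt{5}\right)$ ($q{\left(o \right)} = \left(4 + 3 \sqrt{5}\right) \left(o + o\right) = \left(4 + 3 \sqrt{5}\right) 2 o = 2 o \left(4 + 3 \sqrt{5}\right)$)
$V \left(q{\left(0 \right)} - 32\right) = - 23 \left(2 \cdot 0 \left(4 + 3 \sqrt{5}\right) - 32\right) = - 23 \left(0 - 32\right) = \left(-23\right) \left(-32\right) = 736$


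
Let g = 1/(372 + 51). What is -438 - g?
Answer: -185275/423 ≈ -438.00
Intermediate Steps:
g = 1/423 ≈ 0.0023641
-438 - g = -438 - 1*1/423 = -438 - 1/423 = -185275/423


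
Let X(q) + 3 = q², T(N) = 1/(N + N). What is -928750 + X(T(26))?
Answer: -2511348111/2704 ≈ -9.2875e+5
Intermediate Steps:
T(N) = 1/(2*N)
X(q) = -3 + q²
-928750 + X(T(26)) = -928750 + (-3 + ((½)/26)²) = -928750 + (-3 + ((½)*(1/26))²) = -928750 + (-3 + (1/52)²) = -928750 + (-3 + 1/2704) = -928750 - 8111/2704 = -2511348111/2704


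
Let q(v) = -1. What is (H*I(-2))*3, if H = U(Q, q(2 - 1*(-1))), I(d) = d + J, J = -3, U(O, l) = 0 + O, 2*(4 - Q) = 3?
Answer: -75/2 ≈ -37.500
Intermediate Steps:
Q = 5/2 (Q = 4 - 1/2*3 = 4 - 3/2 = 5/2 ≈ 2.5000)
U(O, l) = O
I(d) = -3 + d (I(d) = d - 3 = -3 + d)
H = 5/2 ≈ 2.5000
(H*I(-2))*3 = (5*(-3 - 2)/2)*3 = ((5/2)*(-5))*3 = -25/2*3 = -75/2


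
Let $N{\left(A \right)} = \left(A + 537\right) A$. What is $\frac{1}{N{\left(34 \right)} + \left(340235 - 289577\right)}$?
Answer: $\frac{1}{70072} \approx 1.4271 \cdot 10^{-5}$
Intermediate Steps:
$N{\left(A \right)} = A \left(537 + A\right)$ ($N{\left(A \right)} = \left(537 + A\right) A = A \left(537 + A\right)$)
$\frac{1}{N{\left(34 \right)} + \left(340235 - 289577\right)} = \frac{1}{34 \left(537 + 34\right) + \left(340235 - 289577\right)} = \frac{1}{34 \cdot 571 + 50658} = \frac{1}{19414 + 50658} = \frac{1}{70072}$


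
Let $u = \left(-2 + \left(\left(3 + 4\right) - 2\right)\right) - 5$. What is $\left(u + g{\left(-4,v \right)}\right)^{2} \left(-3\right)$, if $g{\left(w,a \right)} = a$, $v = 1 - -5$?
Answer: $-48$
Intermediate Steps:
$v = 6$ ($v = 1 + 5 = 6$)
$u = -2$ ($u = \left(-2 + \left(7 - 2\right)\right) - 5 = \left(-2 + 5\right) - 5 = 3 - 5 = -2$)
$\left(u + g{\left(-4,v \right)}\right)^{2} \left(-3\right) = \left(-2 + 6\right)^{2} \left(-3\right) = 4^{2} \left(-3\right) = 16 \left(-3\right) = -48$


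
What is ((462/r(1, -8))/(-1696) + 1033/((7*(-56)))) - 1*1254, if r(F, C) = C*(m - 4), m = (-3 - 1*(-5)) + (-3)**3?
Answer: -12114055111/9640064 ≈ -1256.6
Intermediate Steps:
m = -25 (m = (-3 + 5) - 27 = 2 - 27 = -25)
r(F, C) = -29*C (r(F, C) = C*(-25 - 4) = C*(-29) = -29*C)
((462/r(1, -8))/(-1696) + 1033/((7*(-56)))) - 1*1254 = ((462/((-29*(-8))))/(-1696) + 1033/((7*(-56)))) - 1*1254 = ((462/232)*(-1/1696) + 1033/(-392)) - 1254 = ((462*(1/232))*(-1/1696) + 1033*(-1/392)) - 1254 = ((231/116)*(-1/1696) - 1033/392) - 1254 = (-231/196736 - 1033/392) - 1254 = -25414855/9640064 - 1254 = -12114055111/9640064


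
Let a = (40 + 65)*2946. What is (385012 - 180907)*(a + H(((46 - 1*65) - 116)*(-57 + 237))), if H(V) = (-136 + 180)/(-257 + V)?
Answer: 1550425823024430/24557 ≈ 6.3136e+10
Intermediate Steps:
H(V) = 44/(-257 + V)
a = 309330 (a = 105*2946 = 309330)
(385012 - 180907)*(a + H(((46 - 1*65) - 116)*(-57 + 237))) = (385012 - 180907)*(309330 + 44/(-257 + ((46 - 1*65) - 116)*(-57 + 237))) = 204105*(309330 + 44/(-257 + ((46 - 65) - 116)*180)) = 204105*(309330 + 44/(-257 + (-19 - 116)*180)) = 204105*(309330 + 44/(-257 - 135*180)) = 204105*(309330 + 44/(-257 - 24300)) = 204105*(309330 + 44/(-24557)) = 204105*(309330 + 44*(-1/24557)) = 204105*(309330 - 44/24557) = 204105*(7596216766/24557) = 1550425823024430/24557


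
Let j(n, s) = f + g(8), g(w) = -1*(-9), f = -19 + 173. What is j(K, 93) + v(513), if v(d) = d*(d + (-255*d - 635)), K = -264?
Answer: -67170518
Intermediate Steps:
f = 154
g(w) = 9
v(d) = d*(-635 - 254*d) (v(d) = d*(d + (-635 - 255*d)) = d*(-635 - 254*d))
j(n, s) = 163 (j(n, s) = 154 + 9 = 163)
j(K, 93) + v(513) = 163 - 127*513*(5 + 2*513) = 163 - 127*513*(5 + 1026) = 163 - 127*513*1031 = 163 - 67170681 = -67170518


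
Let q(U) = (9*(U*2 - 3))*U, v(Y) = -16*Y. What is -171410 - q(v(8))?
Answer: -469778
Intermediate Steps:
q(U) = U*(-27 + 18*U) (q(U) = (9*(2*U - 3))*U = (9*(-3 + 2*U))*U = (-27 + 18*U)*U = U*(-27 + 18*U))
-171410 - q(v(8)) = -171410 - 9*(-16*8)*(-3 + 2*(-16*8)) = -171410 - 9*(-128)*(-3 + 2*(-128)) = -171410 - 9*(-128)*(-3 - 256) = -171410 - 9*(-128)*(-259) = -171410 - 1*298368 = -171410 - 298368 = -469778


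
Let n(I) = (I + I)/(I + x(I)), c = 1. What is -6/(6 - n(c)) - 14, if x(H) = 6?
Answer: -301/20 ≈ -15.050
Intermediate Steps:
n(I) = 2*I/(6 + I) (n(I) = (I + I)/(I + 6) = (2*I)/(6 + I) = 2*I/(6 + I))
-6/(6 - n(c)) - 14 = -6/(6 - 2/(6 + 1)) - 14 = -6/(6 - 2/7) - 14 = -6/40/7 - 14 = -6*7/40 - 14 = -21/20 - 14 = -301/20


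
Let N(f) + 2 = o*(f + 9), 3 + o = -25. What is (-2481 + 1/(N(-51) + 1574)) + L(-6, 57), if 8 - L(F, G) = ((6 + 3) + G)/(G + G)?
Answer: -129150485/52212 ≈ -2473.6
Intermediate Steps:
o = -28 (o = -3 - 25 = -28)
L(F, G) = 8 - (9 + G)/(2*G) (L(F, G) = 8 - ((6 + 3) + G)/(G + G) = 8 - (9 + G)/(2*G))
N(f) = -254 - 28*f (N(f) = -2 - 28*(f + 9) = -2 - 28*(9 + f) = -2 + (-252 - 28*f) = -254 - 28*f)
(-2481 + 1/(N(-51) + 1574)) + L(-6, 57) = (-2481 + 1/((-254 - 28*(-51)) + 1574)) + (3/2)*(-3 + 5*57)/57 = (-2481 + 1/((-254 + 1428) + 1574)) + (3/2)*(1/57)*(-3 + 285) = (-2481 + 1/(1174 + 1574)) + (3/2)*(1/57)*282 = (-2481 + 1/2748) + 141/19 = -6817787/2748 + 141/19 = -129150485/52212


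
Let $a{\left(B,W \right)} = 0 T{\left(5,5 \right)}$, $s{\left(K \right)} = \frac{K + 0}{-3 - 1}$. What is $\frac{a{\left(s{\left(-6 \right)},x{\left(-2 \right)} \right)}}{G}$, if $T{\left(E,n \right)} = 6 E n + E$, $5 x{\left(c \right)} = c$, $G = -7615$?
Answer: $0$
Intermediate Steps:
$s{\left(K \right)} = - \frac{K}{4}$ ($s{\left(K \right)} = \frac{K}{-4} = K \left(- \frac{1}{4}\right) = - \frac{K}{4}$)
$x{\left(c \right)} = \frac{c}{5}$
$T{\left(E,n \right)} = E + 6 E n$ ($T{\left(E,n \right)} = 6 E n + E = E + 6 E n$)
$a{\left(B,W \right)} = 0$ ($a{\left(B,W \right)} = 0 \cdot 5 \left(1 + 6 \cdot 5\right) = 0 \cdot 5 \left(1 + 30\right) = 0 \cdot 5 \cdot 31 = 0 \cdot 155 = 0$)
$\frac{a{\left(s{\left(-6 \right)},x{\left(-2 \right)} \right)}}{G} = \frac{0}{-7615} = 0 \left(- \frac{1}{7615}\right) = 0$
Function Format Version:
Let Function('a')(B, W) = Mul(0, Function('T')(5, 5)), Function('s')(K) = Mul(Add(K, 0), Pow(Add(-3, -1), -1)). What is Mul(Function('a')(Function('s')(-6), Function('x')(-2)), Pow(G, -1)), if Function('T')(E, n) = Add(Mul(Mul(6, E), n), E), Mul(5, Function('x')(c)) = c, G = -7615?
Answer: 0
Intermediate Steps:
Function('s')(K) = Mul(Rational(-1, 4), K) (Function('s')(K) = Mul(K, Pow(-4, -1)) = Mul(K, Rational(-1, 4)) = Mul(Rational(-1, 4), K))
Function('x')(c) = Mul(Rational(1, 5), c)
Function('T')(E, n) = Add(E, Mul(6, E, n)) (Function('T')(E, n) = Add(Mul(6, E, n), E) = Add(E, Mul(6, E, n)))
Function('a')(B, W) = 0 (Function('a')(B, W) = Mul(0, Mul(5, Add(1, Mul(6, 5)))) = Mul(0, Mul(5, Add(1, 30))) = Mul(0, Mul(5, 31)) = Mul(0, 155) = 0)
Mul(Function('a')(Function('s')(-6), Function('x')(-2)), Pow(G, -1)) = Mul(0, Pow(-7615, -1)) = Mul(0, Rational(-1, 7615)) = 0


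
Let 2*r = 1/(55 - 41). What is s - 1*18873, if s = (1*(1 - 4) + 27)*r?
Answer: -132105/7 ≈ -18872.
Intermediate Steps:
r = 1/28 (r = 1/(2*(55 - 41)) = (1/2)/14 = (1/2)*(1/14) = 1/28 ≈ 0.035714)
s = 6/7 (s = (1*(1 - 4) + 27)*(1/28) = (1*(-3) + 27)*(1/28) = (-3 + 27)*(1/28) = 24*(1/28) = 6/7 ≈ 0.85714)
s - 1*18873 = 6/7 - 1*18873 = 6/7 - 18873 = -132105/7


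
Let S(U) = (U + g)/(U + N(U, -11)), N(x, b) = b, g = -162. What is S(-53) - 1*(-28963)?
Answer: 1853847/64 ≈ 28966.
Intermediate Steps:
S(U) = (-162 + U)/(-11 + U) (S(U) = (U - 162)/(U - 11) = (-162 + U)/(-11 + U))
S(-53) - 1*(-28963) = (-162 - 53)/(-11 - 53) - 1*(-28963) = -215/(-64) + 28963 = -1/64*(-215) + 28963 = 215/64 + 28963 = 1853847/64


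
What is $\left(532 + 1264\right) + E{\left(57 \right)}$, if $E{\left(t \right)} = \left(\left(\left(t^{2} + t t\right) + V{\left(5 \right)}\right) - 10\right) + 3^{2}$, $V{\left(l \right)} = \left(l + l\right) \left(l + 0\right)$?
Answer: $8343$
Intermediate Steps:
$V{\left(l \right)} = 2 l^{2}$ ($V{\left(l \right)} = 2 l l = 2 l^{2}$)
$E{\left(t \right)} = 49 + 2 t^{2}$ ($E{\left(t \right)} = \left(\left(\left(t^{2} + t t\right) + 2 \cdot 5^{2}\right) - 10\right) + 3^{2} = \left(\left(\left(t^{2} + t^{2}\right) + 2 \cdot 25\right) - 10\right) + 9 = \left(\left(2 t^{2} + 50\right) - 10\right) + 9 = \left(\left(50 + 2 t^{2}\right) - 10\right) + 9 = \left(40 + 2 t^{2}\right) + 9 = 49 + 2 t^{2}$)
$\left(532 + 1264\right) + E{\left(57 \right)} = \left(532 + 1264\right) + \left(49 + 2 \cdot 57^{2}\right) = 1796 + \left(49 + 2 \cdot 3249\right) = 1796 + \left(49 + 6498\right) = 1796 + 6547 = 8343$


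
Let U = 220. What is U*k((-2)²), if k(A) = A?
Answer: 880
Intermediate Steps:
U*k((-2)²) = 220*(-2)² = 220*4 = 880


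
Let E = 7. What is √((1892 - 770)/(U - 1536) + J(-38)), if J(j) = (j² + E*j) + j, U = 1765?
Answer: √60039678/229 ≈ 33.836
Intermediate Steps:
J(j) = j² + 8*j (J(j) = (j² + 7*j) + j = j² + 8*j)
√((1892 - 770)/(U - 1536) + J(-38)) = √((1892 - 770)/(1765 - 1536) - 38*(8 - 38)) = √(1122/229 - 38*(-30)) = √(1122*(1/229) + 1140) = √(1122/229 + 1140) = √(262182/229) = √60039678/229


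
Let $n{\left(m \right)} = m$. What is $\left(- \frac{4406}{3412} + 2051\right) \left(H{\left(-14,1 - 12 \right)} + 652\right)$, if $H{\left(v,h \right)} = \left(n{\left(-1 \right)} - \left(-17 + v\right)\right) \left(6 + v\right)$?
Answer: $\frac{720341418}{853} \approx 8.4448 \cdot 10^{5}$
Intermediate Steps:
$H{\left(v,h \right)} = \left(6 + v\right) \left(16 - v\right)$ ($H{\left(v,h \right)} = \left(-1 - \left(-17 + v\right)\right) \left(6 + v\right) = \left(16 - v\right) \left(6 + v\right) = \left(6 + v\right) \left(16 - v\right)$)
$\left(- \frac{4406}{3412} + 2051\right) \left(H{\left(-14,1 - 12 \right)} + 652\right) = \left(- \frac{4406}{3412} + 2051\right) \left(\left(96 - \left(-14\right)^{2} + 10 \left(-14\right)\right) + 652\right) = \left(\left(-4406\right) \frac{1}{3412} + 2051\right) \left(\left(96 - 196 - 140\right) + 652\right) = \left(- \frac{2203}{1706} + 2051\right) \left(\left(96 - 196 - 140\right) + 652\right) = \frac{3496803 \left(-240 + 652\right)}{1706} = \frac{3496803}{1706} \cdot 412 = \frac{720341418}{853}$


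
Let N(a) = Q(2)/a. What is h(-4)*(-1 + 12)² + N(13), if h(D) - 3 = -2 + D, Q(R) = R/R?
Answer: -4718/13 ≈ -362.92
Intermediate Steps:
Q(R) = 1
N(a) = 1/a
h(D) = 1 + D (h(D) = 3 + (-2 + D) = 1 + D)
h(-4)*(-1 + 12)² + N(13) = (1 - 4)*(-1 + 12)² + 1/13 = -3*11² + 1/13 = -3*121 + 1/13 = -363 + 1/13 = -4718/13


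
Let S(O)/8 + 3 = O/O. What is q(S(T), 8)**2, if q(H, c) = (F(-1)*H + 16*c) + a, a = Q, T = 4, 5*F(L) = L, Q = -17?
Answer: 326041/25 ≈ 13042.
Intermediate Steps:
F(L) = L/5
S(O) = -16 (S(O) = -24 + 8*(O/O) = -24 + 8*1 = -24 + 8 = -16)
a = -17
q(H, c) = -17 + 16*c - H/5 (q(H, c) = (((1/5)*(-1))*H + 16*c) - 17 = (-H/5 + 16*c) - 17 = (16*c - H/5) - 17 = -17 + 16*c - H/5)
q(S(T), 8)**2 = (-17 + 16*8 - 1/5*(-16))**2 = (-17 + 128 + 16/5)**2 = (571/5)**2 = 326041/25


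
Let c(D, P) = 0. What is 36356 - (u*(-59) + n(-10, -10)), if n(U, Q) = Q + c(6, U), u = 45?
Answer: 39021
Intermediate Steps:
n(U, Q) = Q (n(U, Q) = Q + 0 = Q)
36356 - (u*(-59) + n(-10, -10)) = 36356 - (45*(-59) - 10) = 36356 - (-2655 - 10) = 36356 - 1*(-2665) = 36356 + 2665 = 39021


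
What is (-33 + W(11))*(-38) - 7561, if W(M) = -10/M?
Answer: -68997/11 ≈ -6272.5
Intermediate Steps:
(-33 + W(11))*(-38) - 7561 = (-33 - 10/11)*(-38) - 7561 = -373/11*(-38) - 7561 = 14174/11 - 7561 = -68997/11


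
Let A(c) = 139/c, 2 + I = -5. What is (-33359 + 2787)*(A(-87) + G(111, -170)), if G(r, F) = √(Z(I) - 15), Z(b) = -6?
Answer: 4249508/87 - 30572*I*√21 ≈ 48845.0 - 1.401e+5*I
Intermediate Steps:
I = -7 (I = -2 - 5 = -7)
G(r, F) = I*√21 (G(r, F) = √(-6 - 15) = √(-21) = I*√21)
(-33359 + 2787)*(A(-87) + G(111, -170)) = (-33359 + 2787)*(139/(-87) + I*√21) = -30572*(139*(-1/87) + I*√21) = -30572*(-139/87 + I*√21) = 4249508/87 - 30572*I*√21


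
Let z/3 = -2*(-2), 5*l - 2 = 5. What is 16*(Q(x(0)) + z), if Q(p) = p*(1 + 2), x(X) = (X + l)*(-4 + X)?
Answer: -384/5 ≈ -76.800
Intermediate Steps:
l = 7/5 (l = ⅖ + (⅕)*5 = ⅖ + 1 = 7/5 ≈ 1.4000)
x(X) = (-4 + X)*(7/5 + X) (x(X) = (X + 7/5)*(-4 + X) = (7/5 + X)*(-4 + X) = (-4 + X)*(7/5 + X))
z = 12 (z = 3*(-2*(-2)) = 3*4 = 12)
Q(p) = 3*p (Q(p) = p*3 = 3*p)
16*(Q(x(0)) + z) = 16*(3*(-28/5 + 0² - 13/5*0) + 12) = 16*(3*(-28/5 + 0 + 0) + 12) = 16*(3*(-28/5) + 12) = 16*(-84/5 + 12) = 16*(-24/5) = -384/5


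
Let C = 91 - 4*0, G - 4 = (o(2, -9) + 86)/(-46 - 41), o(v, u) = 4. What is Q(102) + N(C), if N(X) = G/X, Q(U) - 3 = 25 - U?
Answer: -195200/2639 ≈ -73.967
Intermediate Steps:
Q(U) = 28 - U (Q(U) = 3 + (25 - U) = 28 - U)
G = 86/29 (G = 4 + (4 + 86)/(-46 - 41) = 4 + 90/(-87) = 4 + 90*(-1/87) = 4 - 30/29 = 86/29 ≈ 2.9655)
C = 91 (C = 91 - 1*0 = 91 + 0 = 91)
N(X) = 86/(29*X)
Q(102) + N(C) = (28 - 1*102) + (86/29)/91 = (28 - 102) + (86/29)*(1/91) = -74 + 86/2639 = -195200/2639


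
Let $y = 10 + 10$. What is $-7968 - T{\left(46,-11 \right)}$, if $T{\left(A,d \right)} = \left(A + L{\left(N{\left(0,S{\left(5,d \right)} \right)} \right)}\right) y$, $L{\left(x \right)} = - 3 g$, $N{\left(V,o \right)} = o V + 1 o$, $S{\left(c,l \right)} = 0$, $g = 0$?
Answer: $-8888$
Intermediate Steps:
$N{\left(V,o \right)} = o + V o$ ($N{\left(V,o \right)} = V o + o = o + V o$)
$L{\left(x \right)} = 0$ ($L{\left(x \right)} = \left(-3\right) 0 = 0$)
$y = 20$
$T{\left(A,d \right)} = 20 A$ ($T{\left(A,d \right)} = \left(A + 0\right) 20 = A 20 = 20 A$)
$-7968 - T{\left(46,-11 \right)} = -7968 - 20 \cdot 46 = -7968 - 920 = -8888$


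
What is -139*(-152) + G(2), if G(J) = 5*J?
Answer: 21138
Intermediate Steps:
-139*(-152) + G(2) = -139*(-152) + 5*2 = 21128 + 10 = 21138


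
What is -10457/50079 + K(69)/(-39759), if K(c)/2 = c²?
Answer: -297537367/663696987 ≈ -0.44830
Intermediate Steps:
K(c) = 2*c²
-10457/50079 + K(69)/(-39759) = -10457/50079 + (2*69²)/(-39759) = -10457*1/50079 + (2*4761)*(-1/39759) = -10457/50079 + 9522*(-1/39759) = -10457/50079 - 3174/13253 = -297537367/663696987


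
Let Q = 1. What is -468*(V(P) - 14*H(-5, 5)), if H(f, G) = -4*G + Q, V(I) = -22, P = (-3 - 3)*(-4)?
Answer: -114192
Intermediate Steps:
P = 24 (P = -6*(-4) = 24)
H(f, G) = 1 - 4*G (H(f, G) = -4*G + 1 = 1 - 4*G)
-468*(V(P) - 14*H(-5, 5)) = -468*(-22 - 14*(1 - 4*5)) = -468*(-22 - 14*(1 - 20)) = -468*(-22 - 14*(-19)) = -468*(-22 + 266) = -468*244 = -114192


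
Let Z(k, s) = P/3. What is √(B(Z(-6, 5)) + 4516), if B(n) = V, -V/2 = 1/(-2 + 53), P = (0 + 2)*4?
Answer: √11746014/51 ≈ 67.201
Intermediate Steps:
P = 8 (P = 2*4 = 8)
V = -2/51 (V = -2/(-2 + 53) = -2/51 ≈ -0.039216)
Z(k, s) = 8/3
B(n) = -2/51
√(B(Z(-6, 5)) + 4516) = √(-2/51 + 4516) = √(230314/51) = √11746014/51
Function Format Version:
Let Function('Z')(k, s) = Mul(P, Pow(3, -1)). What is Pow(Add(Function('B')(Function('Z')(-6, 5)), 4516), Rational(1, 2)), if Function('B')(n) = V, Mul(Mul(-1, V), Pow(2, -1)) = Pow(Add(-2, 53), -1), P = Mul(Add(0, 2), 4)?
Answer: Mul(Rational(1, 51), Pow(11746014, Rational(1, 2))) ≈ 67.201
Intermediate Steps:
P = 8 (P = Mul(2, 4) = 8)
V = Rational(-2, 51) (V = Mul(-2, Pow(Add(-2, 53), -1)) = Mul(-2, Pow(51, -1)) = Mul(-2, Rational(1, 51)) = Rational(-2, 51) ≈ -0.039216)
Function('Z')(k, s) = Rational(8, 3) (Function('Z')(k, s) = Mul(8, Pow(3, -1)) = Mul(8, Rational(1, 3)) = Rational(8, 3))
Function('B')(n) = Rational(-2, 51)
Pow(Add(Function('B')(Function('Z')(-6, 5)), 4516), Rational(1, 2)) = Pow(Add(Rational(-2, 51), 4516), Rational(1, 2)) = Pow(Rational(230314, 51), Rational(1, 2)) = Mul(Rational(1, 51), Pow(11746014, Rational(1, 2)))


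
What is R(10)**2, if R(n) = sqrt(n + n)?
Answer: 20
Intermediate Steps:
R(n) = sqrt(2)*sqrt(n) (R(n) = sqrt(2*n) = sqrt(2)*sqrt(n))
R(10)**2 = (sqrt(2)*sqrt(10))**2 = (2*sqrt(5))**2 = 20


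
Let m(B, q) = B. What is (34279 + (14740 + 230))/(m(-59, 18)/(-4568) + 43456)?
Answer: 224969432/198507067 ≈ 1.1333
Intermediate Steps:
(34279 + (14740 + 230))/(m(-59, 18)/(-4568) + 43456) = (34279 + (14740 + 230))/(-59/(-4568) + 43456) = (34279 + 14970)/(-59*(-1/4568) + 43456) = 49249/(59/4568 + 43456) = 49249/(198507067/4568) = 49249*(4568/198507067) = 224969432/198507067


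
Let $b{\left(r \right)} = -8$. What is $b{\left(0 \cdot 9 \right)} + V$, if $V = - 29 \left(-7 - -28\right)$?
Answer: $-617$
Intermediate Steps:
$V = -609$ ($V = - 29 \left(-7 + 28\right) = \left(-29\right) 21 = -609$)
$b{\left(0 \cdot 9 \right)} + V = -8 - 609 = -617$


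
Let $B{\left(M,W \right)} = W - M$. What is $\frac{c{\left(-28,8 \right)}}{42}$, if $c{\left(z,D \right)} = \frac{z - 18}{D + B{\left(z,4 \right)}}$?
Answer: $- \frac{23}{840} \approx -0.027381$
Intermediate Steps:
$c{\left(z,D \right)} = \frac{-18 + z}{4 + D - z}$ ($c{\left(z,D \right)} = \frac{z - 18}{D - \left(-4 + z\right)} = \frac{-18 + z}{4 + D - z}$)
$\frac{c{\left(-28,8 \right)}}{42} = \frac{\frac{1}{4 + 8 - -28} \left(-18 - 28\right)}{42} = \frac{1}{4 + 8 + 28} \left(-46\right) \frac{1}{42} = \frac{1}{40} \left(-46\right) \frac{1}{42} = \left(- \frac{23}{20}\right) \frac{1}{42} = - \frac{23}{840}$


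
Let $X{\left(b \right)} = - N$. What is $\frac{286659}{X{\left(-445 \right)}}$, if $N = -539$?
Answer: $\frac{286659}{539} \approx 531.83$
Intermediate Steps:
$X{\left(b \right)} = 539$ ($X{\left(b \right)} = \left(-1\right) \left(-539\right) = 539$)
$\frac{286659}{X{\left(-445 \right)}} = \frac{286659}{539}$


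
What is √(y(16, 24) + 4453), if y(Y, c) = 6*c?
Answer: √4597 ≈ 67.801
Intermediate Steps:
√(y(16, 24) + 4453) = √(6*24 + 4453) = √(144 + 4453) = √4597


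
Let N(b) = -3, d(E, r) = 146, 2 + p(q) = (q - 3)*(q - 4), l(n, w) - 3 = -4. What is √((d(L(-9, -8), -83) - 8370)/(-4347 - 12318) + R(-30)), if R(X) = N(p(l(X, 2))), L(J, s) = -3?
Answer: I*√696113715/16665 ≈ 1.5832*I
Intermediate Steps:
l(n, w) = -1 (l(n, w) = 3 - 4 = -1)
p(q) = -2 + (-4 + q)*(-3 + q) (p(q) = -2 + (q - 3)*(q - 4) = -2 + (-3 + q)*(-4 + q) = -2 + (-4 + q)*(-3 + q))
R(X) = -3
√((d(L(-9, -8), -83) - 8370)/(-4347 - 12318) + R(-30)) = √((146 - 8370)/(-4347 - 12318) - 3) = √(-8224/(-16665) - 3) = √(-8224*(-1/16665) - 3) = √(8224/16665 - 3) = √(-41771/16665) = I*√696113715/16665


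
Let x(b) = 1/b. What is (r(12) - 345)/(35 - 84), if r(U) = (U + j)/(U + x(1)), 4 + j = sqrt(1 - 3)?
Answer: 4477/637 - I*sqrt(2)/637 ≈ 7.0283 - 0.0022201*I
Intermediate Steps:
j = -4 + I*sqrt(2) (j = -4 + sqrt(1 - 3) = -4 + sqrt(-2) = -4 + I*sqrt(2) ≈ -4.0 + 1.4142*I)
r(U) = (-4 + U + I*sqrt(2))/(1 + U) (r(U) = (U + (-4 + I*sqrt(2)))/(U + 1/1) = (-4 + U + I*sqrt(2))/(U + 1) = (-4 + U + I*sqrt(2))/(1 + U))
(r(12) - 345)/(35 - 84) = ((-4 + 12 + I*sqrt(2))/(1 + 12) - 345)/(35 - 84) = ((8 + I*sqrt(2))/13 - 345)/(-49) = ((8 + I*sqrt(2))/13 - 345)*(-1/49) = ((8/13 + I*sqrt(2)/13) - 345)*(-1/49) = (-4477/13 + I*sqrt(2)/13)*(-1/49) = 4477/637 - I*sqrt(2)/637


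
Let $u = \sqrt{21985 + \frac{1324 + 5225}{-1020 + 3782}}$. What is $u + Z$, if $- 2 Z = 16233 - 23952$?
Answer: $\frac{7719}{2} + \frac{\sqrt{167733826678}}{2762} \approx 4007.8$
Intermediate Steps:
$Z = \frac{7719}{2}$ ($Z = - \frac{16233 - 23952}{2} = \left(- \frac{1}{2}\right) \left(-7719\right) = \frac{7719}{2} \approx 3859.5$)
$u = \frac{\sqrt{167733826678}}{2762}$ ($u = \sqrt{21985 + \frac{6549}{2762}} = \sqrt{\frac{60729119}{2762}} = \frac{\sqrt{167733826678}}{2762} \approx 148.28$)
$u + Z = \frac{\sqrt{167733826678}}{2762} + \frac{7719}{2} = \frac{7719}{2} + \frac{\sqrt{167733826678}}{2762}$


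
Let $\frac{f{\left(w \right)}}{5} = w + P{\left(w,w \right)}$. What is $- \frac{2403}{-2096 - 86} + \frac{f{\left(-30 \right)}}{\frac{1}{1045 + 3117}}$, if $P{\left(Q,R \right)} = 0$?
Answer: $- \frac{1362220197}{2182} \approx -6.243 \cdot 10^{5}$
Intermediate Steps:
$f{\left(w \right)} = 5 w$ ($f{\left(w \right)} = 5 \left(w + 0\right) = 5 w$)
$- \frac{2403}{-2096 - 86} + \frac{f{\left(-30 \right)}}{\frac{1}{1045 + 3117}} = - \frac{2403}{-2096 - 86} + \frac{5 \left(-30\right)}{\frac{1}{1045 + 3117}} = - \frac{2403}{-2182} - \frac{150}{\frac{1}{4162}} = \left(-2403\right) \left(- \frac{1}{2182}\right) - 150 \frac{1}{\frac{1}{4162}} = \frac{2403}{2182} - 624300 = - \frac{1362220197}{2182}$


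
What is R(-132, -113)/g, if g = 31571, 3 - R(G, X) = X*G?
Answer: -14913/31571 ≈ -0.47236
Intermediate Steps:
R(G, X) = 3 - G*X (R(G, X) = 3 - X*G = 3 - G*X)
R(-132, -113)/g = (3 - 1*(-132)*(-113))/31571 = (3 - 14916)*(1/31571) = -14913*1/31571 = -14913/31571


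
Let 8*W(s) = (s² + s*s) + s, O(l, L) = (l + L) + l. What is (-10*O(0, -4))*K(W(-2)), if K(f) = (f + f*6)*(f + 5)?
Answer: 2415/2 ≈ 1207.5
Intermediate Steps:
O(l, L) = L + 2*l (O(l, L) = (L + l) + l = L + 2*l)
W(s) = s²/4 + s/8 (W(s) = ((s² + s*s) + s)/8 = ((s² + s²) + s)/8 = (2*s² + s)/8 = (s + 2*s²)/8 = s²/4 + s/8)
K(f) = 7*f*(5 + f) (K(f) = (f + 6*f)*(5 + f) = (7*f)*(5 + f) = 7*f*(5 + f))
(-10*O(0, -4))*K(W(-2)) = (-10*(-4 + 2*0))*(7*((⅛)*(-2)*(1 + 2*(-2)))*(5 + (⅛)*(-2)*(1 + 2*(-2)))) = (-10*(-4 + 0))*(7*((⅛)*(-2)*(1 - 4))*(5 + (⅛)*(-2)*(1 - 4))) = (-10*(-4))*(7*((⅛)*(-2)*(-3))*(5 + (⅛)*(-2)*(-3))) = 40*(7*(¾)*(5 + ¾)) = 40*(7*(¾)*(23/4)) = 40*(483/16) = 2415/2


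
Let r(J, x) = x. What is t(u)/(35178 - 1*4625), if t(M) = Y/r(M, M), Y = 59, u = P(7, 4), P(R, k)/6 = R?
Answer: 59/1283226 ≈ 4.5978e-5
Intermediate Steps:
P(R, k) = 6*R
u = 42 (u = 6*7 = 42)
t(M) = 59/M
t(u)/(35178 - 1*4625) = (59/42)/(35178 - 1*4625) = (59*(1/42))/(35178 - 4625) = (59/42)/30553 = (59/42)*(1/30553) = 59/1283226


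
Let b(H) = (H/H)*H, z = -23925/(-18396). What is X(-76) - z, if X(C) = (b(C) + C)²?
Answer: 141665753/6132 ≈ 23103.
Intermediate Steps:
z = 7975/6132 (z = -23925*(-1/18396) = 7975/6132 ≈ 1.3006)
b(H) = H (b(H) = 1*H = H)
X(C) = 4*C² (X(C) = (C + C)² = (2*C)² = 4*C²)
X(-76) - z = 4*(-76)² - 1*7975/6132 = 4*5776 - 7975/6132 = 23104 - 7975/6132 = 141665753/6132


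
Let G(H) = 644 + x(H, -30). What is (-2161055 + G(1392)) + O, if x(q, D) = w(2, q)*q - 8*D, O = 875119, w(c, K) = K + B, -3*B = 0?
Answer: 652612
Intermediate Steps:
B = 0 (B = -⅓*0 = 0)
w(c, K) = K (w(c, K) = K + 0 = K)
x(q, D) = q² - 8*D (x(q, D) = q*q - 8*D = q² - 8*D)
G(H) = 884 + H² (G(H) = 644 + (H² - 8*(-30)) = 644 + (H² + 240) = 644 + (240 + H²) = 884 + H²)
(-2161055 + G(1392)) + O = (-2161055 + (884 + 1392²)) + 875119 = (-2161055 + (884 + 1937664)) + 875119 = (-2161055 + 1938548) + 875119 = -222507 + 875119 = 652612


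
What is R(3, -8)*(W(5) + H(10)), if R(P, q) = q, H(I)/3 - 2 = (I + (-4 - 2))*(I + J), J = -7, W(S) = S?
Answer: -376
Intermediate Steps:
H(I) = 6 + 3*(-7 + I)*(-6 + I) (H(I) = 6 + 3*((I + (-4 - 2))*(I - 7)) = 6 + 3*((I - 6)*(-7 + I)) = 6 + 3*((-6 + I)*(-7 + I)) = 6 + 3*((-7 + I)*(-6 + I)) = 6 + 3*(-7 + I)*(-6 + I))
R(3, -8)*(W(5) + H(10)) = -8*(5 + (132 - 39*10 + 3*10**2)) = -8*(5 + (132 - 390 + 3*100)) = -8*(5 + (132 - 390 + 300)) = -8*(5 + 42) = -8*47 = -376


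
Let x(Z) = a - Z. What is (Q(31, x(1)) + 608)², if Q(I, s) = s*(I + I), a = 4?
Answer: 630436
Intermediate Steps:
x(Z) = 4 - Z
Q(I, s) = 2*I*s (Q(I, s) = s*(2*I) = 2*I*s)
(Q(31, x(1)) + 608)² = (2*31*(4 - 1*1) + 608)² = (2*31*(4 - 1) + 608)² = (2*31*3 + 608)² = (186 + 608)² = 794² = 630436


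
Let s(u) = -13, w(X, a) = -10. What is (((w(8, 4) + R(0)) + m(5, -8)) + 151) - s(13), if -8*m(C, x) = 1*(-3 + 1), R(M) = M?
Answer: 617/4 ≈ 154.25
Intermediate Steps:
m(C, x) = ¼ (m(C, x) = -(-3 + 1)/8 = -(-2)/8 = -⅛*(-2) = ¼)
(((w(8, 4) + R(0)) + m(5, -8)) + 151) - s(13) = (((-10 + 0) + ¼) + 151) - 1*(-13) = ((-10 + ¼) + 151) + 13 = (-39/4 + 151) + 13 = 565/4 + 13 = 617/4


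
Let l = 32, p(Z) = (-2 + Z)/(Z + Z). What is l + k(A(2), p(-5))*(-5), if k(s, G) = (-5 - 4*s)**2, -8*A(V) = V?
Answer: -48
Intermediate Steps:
p(Z) = (-2 + Z)/(2*Z) (p(Z) = (-2 + Z)/((2*Z)) = (-2 + Z)*(1/(2*Z)) = (-2 + Z)/(2*Z))
A(V) = -V/8
l + k(A(2), p(-5))*(-5) = 32 + (5 + 4*(-1/8*2))**2*(-5) = 32 + (5 + 4*(-1/4))**2*(-5) = 32 + (5 - 1)**2*(-5) = 32 + 4**2*(-5) = 32 + 16*(-5) = 32 - 80 = -48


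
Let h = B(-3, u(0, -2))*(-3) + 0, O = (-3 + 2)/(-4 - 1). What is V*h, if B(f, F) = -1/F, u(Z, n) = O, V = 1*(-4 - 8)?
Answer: -180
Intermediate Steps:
O = ⅕ (O = -1/(-5) = -1*(-⅕) = ⅕ ≈ 0.20000)
V = -12 (V = 1*(-12) = -12)
u(Z, n) = ⅕
h = 15 (h = -1/⅕*(-3) + 0 = -1*5*(-3) + 0 = -5*(-3) + 0 = 15 + 0 = 15)
V*h = -12*15 = -180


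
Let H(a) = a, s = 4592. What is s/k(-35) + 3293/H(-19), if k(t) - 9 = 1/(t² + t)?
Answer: 68553797/203509 ≈ 336.86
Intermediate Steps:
k(t) = 9 + 1/(t + t²) (k(t) = 9 + 1/(t² + t) = 9 + 1/(t + t²))
s/k(-35) + 3293/H(-19) = 4592/(((1 + 9*(-35) + 9*(-35)²)/((-35)*(1 - 35)))) + 3293/(-19) = 4592/((-1/35*(1 - 315 + 9*1225)/(-34))) + 3293*(-1/19) = 4592/((-1/35*(-1/34)*(1 - 315 + 11025))) - 3293/19 = 4592/((-1/35*(-1/34)*10711)) - 3293/19 = 4592/(10711/1190) - 3293/19 = 4592*(1190/10711) - 3293/19 = 5464480/10711 - 3293/19 = 68553797/203509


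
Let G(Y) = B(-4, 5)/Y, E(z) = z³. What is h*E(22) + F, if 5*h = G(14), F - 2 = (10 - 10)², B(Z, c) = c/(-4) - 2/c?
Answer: -43573/175 ≈ -248.99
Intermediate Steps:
B(Z, c) = -2/c - c/4 (B(Z, c) = c*(-¼) - 2/c = -c/4 - 2/c = -2/c - c/4)
F = 2 (F = 2 + (10 - 10)² = 2 + 0² = 2 + 0 = 2)
G(Y) = -33/(20*Y) (G(Y) = (-2/5 - ¼*5)/Y = (-2*⅕ - 5/4)/Y = (-⅖ - 5/4)/Y = -33/(20*Y))
h = -33/1400 (h = (-33/20/14)/5 = (-33/20*1/14)/5 = (⅕)*(-33/280) = -33/1400 ≈ -0.023571)
h*E(22) + F = -33/1400*22³ + 2 = -33/1400*10648 + 2 = -43923/175 + 2 = -43573/175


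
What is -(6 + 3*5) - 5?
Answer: -26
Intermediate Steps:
-(6 + 3*5) - 5 = -(6 + 15) - 5 = -1*21 - 5 = -21 - 5 = -26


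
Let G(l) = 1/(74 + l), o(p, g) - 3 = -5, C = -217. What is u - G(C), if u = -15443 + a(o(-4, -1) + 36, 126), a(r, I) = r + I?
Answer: -2185468/143 ≈ -15283.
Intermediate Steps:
o(p, g) = -2 (o(p, g) = 3 - 5 = -2)
a(r, I) = I + r
u = -15283 (u = -15443 + (126 + (-2 + 36)) = -15443 + (126 + 34) = -15443 + 160 = -15283)
u - G(C) = -15283 - 1/(74 - 217) = -15283 - 1/(-143) = -15283 - 1*(-1/143) = -15283 + 1/143 = -2185468/143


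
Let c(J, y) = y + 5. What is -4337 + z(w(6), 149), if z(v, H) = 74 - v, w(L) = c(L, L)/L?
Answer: -25589/6 ≈ -4264.8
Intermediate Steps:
c(J, y) = 5 + y
w(L) = (5 + L)/L
-4337 + z(w(6), 149) = -4337 + (74 - (5 + 6)/6) = -4337 + (74 - 11/6) = -4337 + 433/6 = -25589/6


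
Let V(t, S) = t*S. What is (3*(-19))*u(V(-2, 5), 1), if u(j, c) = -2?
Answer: 114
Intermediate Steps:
V(t, S) = S*t
(3*(-19))*u(V(-2, 5), 1) = (3*(-19))*(-2) = -57*(-2) = 114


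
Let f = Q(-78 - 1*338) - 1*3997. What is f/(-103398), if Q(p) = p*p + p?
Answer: -168643/103398 ≈ -1.6310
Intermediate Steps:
Q(p) = p + p**2 (Q(p) = p**2 + p = p + p**2)
f = 168643 (f = (-78 - 1*338)*(1 + (-78 - 1*338)) - 1*3997 = (-78 - 338)*(1 + (-78 - 338)) - 3997 = -416*(1 - 416) - 3997 = -416*(-415) - 3997 = 172640 - 3997 = 168643)
f/(-103398) = 168643/(-103398) = 168643*(-1/103398) = -168643/103398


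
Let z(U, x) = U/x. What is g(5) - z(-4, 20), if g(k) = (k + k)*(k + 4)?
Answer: 451/5 ≈ 90.200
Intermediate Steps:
g(k) = 2*k*(4 + k) (g(k) = (2*k)*(4 + k) = 2*k*(4 + k))
g(5) - z(-4, 20) = 2*5*(4 + 5) - (-4)/20 = 2*5*9 - (-4)/20 = 90 - 1*(-1/5) = 90 + 1/5 = 451/5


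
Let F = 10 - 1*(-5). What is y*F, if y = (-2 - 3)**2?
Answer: 375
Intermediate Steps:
y = 25 (y = (-5)**2 = 25)
F = 15 (F = 10 + 5 = 15)
y*F = 25*15 = 375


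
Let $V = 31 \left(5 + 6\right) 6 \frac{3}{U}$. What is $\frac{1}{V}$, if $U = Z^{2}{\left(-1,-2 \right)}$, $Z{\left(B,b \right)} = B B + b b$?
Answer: $\frac{25}{6138} \approx 0.004073$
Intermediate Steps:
$Z{\left(B,b \right)} = B^{2} + b^{2}$
$U = 25$ ($U = \left(\left(-1\right)^{2} + \left(-2\right)^{2}\right)^{2} = \left(1 + 4\right)^{2} = 5^{2} = 25$)
$V = \frac{6138}{25}$ ($V = 31 \left(5 + 6\right) 6 \cdot \frac{3}{25} = 31 \cdot 11 \cdot 6 \cdot 3 \cdot \frac{1}{25} = 31 \cdot 66 \cdot \frac{3}{25} = 2046 \cdot \frac{3}{25} = \frac{6138}{25} \approx 245.52$)
$\frac{1}{V} = \frac{1}{\frac{6138}{25}} = \frac{25}{6138}$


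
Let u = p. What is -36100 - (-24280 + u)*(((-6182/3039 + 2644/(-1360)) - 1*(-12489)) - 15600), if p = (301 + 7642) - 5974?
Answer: -23949031755803/344420 ≈ -6.9534e+7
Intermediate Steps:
p = 1969 (p = 7943 - 5974 = 1969)
u = 1969
-36100 - (-24280 + u)*(((-6182/3039 + 2644/(-1360)) - 1*(-12489)) - 15600) = -36100 - (-24280 + 1969)*(((-6182/3039 + 2644/(-1360)) - 1*(-12489)) - 15600) = -36100 - (-22311)*(((-6182*1/3039 + 2644*(-1/1360)) + 12489) - 15600) = -36100 - (-22311)*(((-6182/3039 - 661/340) + 12489) - 15600) = -36100 - (-22311)*((-4110659/1033260 + 12489) - 15600) = -36100 - (-22311)*(12900273481/1033260 - 15600) = -36100 - (-22311)*(-3218582519)/1033260 = -36100 - 1*23936598193803/344420 = -36100 - 23936598193803/344420 = -23949031755803/344420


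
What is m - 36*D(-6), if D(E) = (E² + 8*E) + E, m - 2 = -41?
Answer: 609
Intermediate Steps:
m = -39 (m = 2 - 41 = -39)
D(E) = E² + 9*E
m - 36*D(-6) = -39 - (-216)*(9 - 6) = -39 - (-216)*3 = -39 - 36*(-18) = -39 + 648 = 609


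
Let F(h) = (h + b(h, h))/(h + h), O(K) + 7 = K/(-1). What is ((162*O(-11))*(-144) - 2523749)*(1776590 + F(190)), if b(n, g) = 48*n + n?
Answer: -4649509828515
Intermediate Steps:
b(n, g) = 49*n
O(K) = -7 - K (O(K) = -7 + K/(-1) = -7 + K*(-1) = -7 - K)
F(h) = 25 (F(h) = (h + 49*h)/(h + h) = (50*h)/((2*h)) = (50*h)*(1/(2*h)) = 25)
((162*O(-11))*(-144) - 2523749)*(1776590 + F(190)) = ((162*(-7 - 1*(-11)))*(-144) - 2523749)*(1776590 + 25) = ((162*(-7 + 11))*(-144) - 2523749)*1776615 = ((162*4)*(-144) - 2523749)*1776615 = (648*(-144) - 2523749)*1776615 = (-93312 - 2523749)*1776615 = -2617061*1776615 = -4649509828515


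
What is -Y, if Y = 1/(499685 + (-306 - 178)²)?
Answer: -1/733941 ≈ -1.3625e-6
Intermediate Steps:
Y = 1/733941 (Y = 1/(499685 + (-484)²) = 1/(499685 + 234256) = 1/733941 ≈ 1.3625e-6)
-Y = -1*1/733941 = -1/733941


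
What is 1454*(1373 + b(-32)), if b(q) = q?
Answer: 1949814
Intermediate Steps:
1454*(1373 + b(-32)) = 1454*(1373 - 32) = 1454*1341 = 1949814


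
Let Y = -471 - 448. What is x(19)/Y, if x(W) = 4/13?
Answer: -4/11947 ≈ -0.00033481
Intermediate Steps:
x(W) = 4/13 (x(W) = 4*(1/13) = 4/13)
Y = -919
x(19)/Y = (4/13)/(-919) = (4/13)*(-1/919) = -4/11947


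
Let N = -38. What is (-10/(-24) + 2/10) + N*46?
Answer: -104843/60 ≈ -1747.4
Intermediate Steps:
(-10/(-24) + 2/10) + N*46 = (-10/(-24) + 2/10) - 38*46 = (-10*(-1/24) + 2*(⅒)) - 1748 = (5/12 + ⅕) - 1748 = 37/60 - 1748 = -104843/60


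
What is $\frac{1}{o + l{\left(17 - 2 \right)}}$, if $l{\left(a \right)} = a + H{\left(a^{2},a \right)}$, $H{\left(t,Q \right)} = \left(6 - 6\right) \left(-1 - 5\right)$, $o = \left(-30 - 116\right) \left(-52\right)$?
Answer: $\frac{1}{7607} \approx 0.00013146$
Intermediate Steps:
$o = 7592$ ($o = \left(-146\right) \left(-52\right) = 7592$)
$H{\left(t,Q \right)} = 0$ ($H{\left(t,Q \right)} = 0 \left(-6\right) = 0$)
$l{\left(a \right)} = a$ ($l{\left(a \right)} = a + 0 = a$)
$\frac{1}{o + l{\left(17 - 2 \right)}} = \frac{1}{7592 + \left(17 - 2\right)} = \frac{1}{7592 + 15} = \frac{1}{7607}$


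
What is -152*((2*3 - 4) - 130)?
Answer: 19456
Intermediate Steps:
-152*((2*3 - 4) - 130) = -152*((6 - 4) - 130) = -152*(2 - 130) = -152*(-128) = 19456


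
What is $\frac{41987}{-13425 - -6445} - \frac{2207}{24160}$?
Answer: $- \frac{51490539}{8431840} \approx -6.1067$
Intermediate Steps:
$\frac{41987}{-13425 - -6445} - \frac{2207}{24160} = \frac{41987}{-13425 + 6445} - \frac{2207}{24160} = \frac{41987}{-6980} - \frac{2207}{24160} = 41987 \left(- \frac{1}{6980}\right) - \frac{2207}{24160} = - \frac{41987}{6980} - \frac{2207}{24160} = - \frac{51490539}{8431840}$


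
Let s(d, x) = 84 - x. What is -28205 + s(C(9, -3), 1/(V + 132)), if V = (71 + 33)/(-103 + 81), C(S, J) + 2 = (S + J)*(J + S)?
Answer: -39369411/1400 ≈ -28121.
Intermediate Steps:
C(S, J) = -2 + (J + S)**2 (C(S, J) = -2 + (S + J)*(J + S) = -2 + (J + S)*(J + S) = -2 + (J + S)**2)
V = -52/11 (V = 104/(-22) = 104*(-1/22) = -52/11 ≈ -4.7273)
-28205 + s(C(9, -3), 1/(V + 132)) = -28205 + (84 - 1/(-52/11 + 132)) = -28205 + (84 - 1/1400/11) = -28205 + (84 - 1*11/1400) = -28205 + (84 - 11/1400) = -28205 + 117589/1400 = -39369411/1400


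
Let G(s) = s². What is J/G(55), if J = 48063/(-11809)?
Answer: -48063/35722225 ≈ -0.0013455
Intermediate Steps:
J = -48063/11809 (J = 48063*(-1/11809) = -48063/11809 ≈ -4.0700)
J/G(55) = -48063/(11809*(55²)) = -48063/11809/3025 = -48063/11809*1/3025 = -48063/35722225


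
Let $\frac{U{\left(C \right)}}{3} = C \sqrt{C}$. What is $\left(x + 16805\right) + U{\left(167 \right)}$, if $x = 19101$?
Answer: $35906 + 501 \sqrt{167} \approx 42380.0$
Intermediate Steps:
$U{\left(C \right)} = 3 C^{\frac{3}{2}}$ ($U{\left(C \right)} = 3 C \sqrt{C} = 3 C^{\frac{3}{2}}$)
$\left(x + 16805\right) + U{\left(167 \right)} = \left(19101 + 16805\right) + 3 \cdot 167^{\frac{3}{2}} = 35906 + 3 \cdot 167 \sqrt{167} = 35906 + 501 \sqrt{167}$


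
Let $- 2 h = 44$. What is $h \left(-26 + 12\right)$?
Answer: $308$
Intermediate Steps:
$h = -22$ ($h = \left(- \frac{1}{2}\right) 44 = -22$)
$h \left(-26 + 12\right) = - 22 \left(-26 + 12\right) = \left(-22\right) \left(-14\right) = 308$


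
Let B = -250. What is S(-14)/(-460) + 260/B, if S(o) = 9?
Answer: -2437/2300 ≈ -1.0596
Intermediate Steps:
S(-14)/(-460) + 260/B = 9/(-460) + 260/(-250) = 9*(-1/460) + 260*(-1/250) = -9/460 - 26/25 = -2437/2300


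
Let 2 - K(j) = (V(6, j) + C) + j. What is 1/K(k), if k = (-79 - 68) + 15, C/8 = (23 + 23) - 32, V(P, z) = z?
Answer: 1/154 ≈ 0.0064935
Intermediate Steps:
C = 112 (C = 8*((23 + 23) - 32) = 8*(46 - 32) = 8*14 = 112)
k = -132 (k = -147 + 15 = -132)
K(j) = -110 - 2*j (K(j) = 2 - ((j + 112) + j) = 2 - ((112 + j) + j) = 2 - (112 + 2*j) = 2 + (-112 - 2*j) = -110 - 2*j)
1/K(k) = 1/(-110 - 2*(-132)) = 1/(-110 + 264) = 1/154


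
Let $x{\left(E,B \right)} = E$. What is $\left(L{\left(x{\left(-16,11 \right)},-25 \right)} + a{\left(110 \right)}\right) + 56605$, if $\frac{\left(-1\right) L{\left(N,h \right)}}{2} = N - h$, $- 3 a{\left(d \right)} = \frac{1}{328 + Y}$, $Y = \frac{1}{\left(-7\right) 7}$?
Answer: $\frac{2728228982}{48213} \approx 56587.0$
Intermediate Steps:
$Y = - \frac{1}{49}$ ($Y = \frac{1}{-49} = - \frac{1}{49} \approx -0.020408$)
$a{\left(d \right)} = - \frac{49}{48213}$ ($a{\left(d \right)} = - \frac{1}{3 \left(328 - \frac{1}{49}\right)} = - \frac{1}{3 \cdot \frac{16071}{49}} = \left(- \frac{1}{3}\right) \frac{49}{16071} = - \frac{49}{48213}$)
$L{\left(N,h \right)} = - 2 N + 2 h$ ($L{\left(N,h \right)} = - 2 \left(N - h\right) = - 2 N + 2 h$)
$\left(L{\left(x{\left(-16,11 \right)},-25 \right)} + a{\left(110 \right)}\right) + 56605 = \left(\left(\left(-2\right) \left(-16\right) + 2 \left(-25\right)\right) - \frac{49}{48213}\right) + 56605 = \left(\left(32 - 50\right) - \frac{49}{48213}\right) + 56605 = \left(-18 - \frac{49}{48213}\right) + 56605 = - \frac{867883}{48213} + 56605 = \frac{2728228982}{48213}$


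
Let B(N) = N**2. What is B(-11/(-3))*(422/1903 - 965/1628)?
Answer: -1149379/230436 ≈ -4.9878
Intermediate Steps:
B(-11/(-3))*(422/1903 - 965/1628) = (-11/(-3))**2*(422/1903 - 965/1628) = (-11*(-1/3))**2*(422*(1/1903) - 965*1/1628) = (11/3)**2*(422/1903 - 965/1628) = (121/9)*(-9499/25604) = -1149379/230436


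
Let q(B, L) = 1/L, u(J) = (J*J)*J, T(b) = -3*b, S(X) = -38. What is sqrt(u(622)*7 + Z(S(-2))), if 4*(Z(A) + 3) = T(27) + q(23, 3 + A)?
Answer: sqrt(2063503818110)/35 ≈ 41043.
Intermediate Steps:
u(J) = J**3 (u(J) = J**2*J = J**3)
Z(A) = -93/4 + 1/(4*(3 + A)) (Z(A) = -3 + (-3*27 + 1/(3 + A))/4 = -3 + (-81 + 1/(3 + A))/4 = -3 + (-81/4 + 1/(4*(3 + A))) = -93/4 + 1/(4*(3 + A)))
sqrt(u(622)*7 + Z(S(-2))) = sqrt(622**3*7 + (-278 - 93*(-38))/(4*(3 - 38))) = sqrt(240641848*7 + (1/4)*(-278 + 3534)/(-35)) = sqrt(1684492936 + (1/4)*(-1/35)*3256) = sqrt(1684492936 - 814/35) = sqrt(58957251946/35) = sqrt(2063503818110)/35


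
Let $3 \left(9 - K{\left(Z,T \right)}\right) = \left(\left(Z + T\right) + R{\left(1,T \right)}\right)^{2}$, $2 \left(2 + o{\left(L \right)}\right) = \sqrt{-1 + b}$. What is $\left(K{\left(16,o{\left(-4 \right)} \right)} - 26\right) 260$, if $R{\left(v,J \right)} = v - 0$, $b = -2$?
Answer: $-23855 - 1300 i \sqrt{3} \approx -23855.0 - 2251.7 i$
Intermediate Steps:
$o{\left(L \right)} = -2 + \frac{i \sqrt{3}}{2}$ ($o{\left(L \right)} = -2 + \frac{\sqrt{-1 - 2}}{2} = -2 + \frac{\sqrt{-3}}{2} = -2 + \frac{i \sqrt{3}}{2}$)
$R{\left(v,J \right)} = v$ ($R{\left(v,J \right)} = v + 0 = v$)
$K{\left(Z,T \right)} = 9 - \frac{\left(1 + T + Z\right)^{2}}{3}$ ($K{\left(Z,T \right)} = 9 - \frac{\left(\left(Z + T\right) + 1\right)^{2}}{3} = 9 - \frac{\left(\left(T + Z\right) + 1\right)^{2}}{3} = 9 - \frac{\left(1 + T + Z\right)^{2}}{3}$)
$\left(K{\left(16,o{\left(-4 \right)} \right)} - 26\right) 260 = \left(\left(9 - \frac{\left(1 - \left(2 - \frac{i \sqrt{3}}{2}\right) + 16\right)^{2}}{3}\right) - 26\right) 260 = \left(\left(9 - \frac{\left(15 + \frac{i \sqrt{3}}{2}\right)^{2}}{3}\right) - 26\right) 260 = \left(-17 - \frac{\left(15 + \frac{i \sqrt{3}}{2}\right)^{2}}{3}\right) 260 = -4420 - \frac{260 \left(15 + \frac{i \sqrt{3}}{2}\right)^{2}}{3}$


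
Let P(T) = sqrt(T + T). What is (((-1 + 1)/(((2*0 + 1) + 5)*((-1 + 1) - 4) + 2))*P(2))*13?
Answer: 0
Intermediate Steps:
P(T) = sqrt(2)*sqrt(T) (P(T) = sqrt(2*T) = sqrt(2)*sqrt(T))
(((-1 + 1)/(((2*0 + 1) + 5)*((-1 + 1) - 4) + 2))*P(2))*13 = (((-1 + 1)/(((2*0 + 1) + 5)*((-1 + 1) - 4) + 2))*(sqrt(2)*sqrt(2)))*13 = ((0/(((0 + 1) + 5)*(0 - 4) + 2))*2)*13 = ((0/((1 + 5)*(-4) + 2))*2)*13 = ((0/(6*(-4) + 2))*2)*13 = ((0/(-24 + 2))*2)*13 = ((0/(-22))*2)*13 = ((0*(-1/22))*2)*13 = (0*2)*13 = 0*13 = 0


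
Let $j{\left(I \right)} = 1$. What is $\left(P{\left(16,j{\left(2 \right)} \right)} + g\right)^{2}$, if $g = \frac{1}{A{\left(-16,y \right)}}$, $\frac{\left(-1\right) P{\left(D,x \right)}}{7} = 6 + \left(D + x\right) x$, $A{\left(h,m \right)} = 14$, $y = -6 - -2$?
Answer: $\frac{5076009}{196} \approx 25898.0$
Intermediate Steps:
$y = -4$ ($y = -6 + 2 = -4$)
$P{\left(D,x \right)} = -42 - 7 x \left(D + x\right)$ ($P{\left(D,x \right)} = - 7 \left(6 + \left(D + x\right) x\right) = - 7 \left(6 + x \left(D + x\right)\right) = -42 - 7 x \left(D + x\right)$)
$g = \frac{1}{14} \approx 0.071429$
$\left(P{\left(16,j{\left(2 \right)} \right)} + g\right)^{2} = \left(\left(-42 - 7 \cdot 1^{2} - 112 \cdot 1\right) + \frac{1}{14}\right)^{2} = \left(\left(-42 - 7 - 112\right) + \frac{1}{14}\right)^{2} = \left(-161 + \frac{1}{14}\right)^{2} = \left(- \frac{2253}{14}\right)^{2} = \frac{5076009}{196}$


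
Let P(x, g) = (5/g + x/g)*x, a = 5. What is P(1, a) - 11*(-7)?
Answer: 391/5 ≈ 78.200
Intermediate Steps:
P(x, g) = x*(5/g + x/g)
P(1, a) - 11*(-7) = 1*(5 + 1)/5 - 11*(-7) = 1*(⅕)*6 + 77 = 6/5 + 77 = 391/5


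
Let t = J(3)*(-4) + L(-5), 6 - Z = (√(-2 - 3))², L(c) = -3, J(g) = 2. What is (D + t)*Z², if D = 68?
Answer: 6897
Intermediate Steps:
Z = 11 (Z = 6 - (√(-2 - 3))² = 6 - (√(-5))² = 6 - (I*√5)² = 6 - 1*(-5) = 6 + 5 = 11)
t = -11 (t = 2*(-4) - 3 = -8 - 3 = -11)
(D + t)*Z² = (68 - 11)*11² = 57*121 = 6897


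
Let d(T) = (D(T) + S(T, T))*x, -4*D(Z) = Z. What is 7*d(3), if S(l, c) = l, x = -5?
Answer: -315/4 ≈ -78.750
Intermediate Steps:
D(Z) = -Z/4
d(T) = -15*T/4 (d(T) = (-T/4 + T)*(-5) = (3*T/4)*(-5) = -15*T/4)
7*d(3) = 7*(-15/4*3) = 7*(-45/4) = -315/4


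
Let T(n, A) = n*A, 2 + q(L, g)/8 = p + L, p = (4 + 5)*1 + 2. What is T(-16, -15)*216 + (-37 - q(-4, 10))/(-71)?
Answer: 3680717/71 ≈ 51841.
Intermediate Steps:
p = 11 (p = 9*1 + 2 = 9 + 2 = 11)
q(L, g) = 72 + 8*L (q(L, g) = -16 + 8*(11 + L) = -16 + (88 + 8*L) = 72 + 8*L)
T(n, A) = A*n
T(-16, -15)*216 + (-37 - q(-4, 10))/(-71) = -15*(-16)*216 + (-37 - (72 + 8*(-4)))/(-71) = 240*216 + (-37 - (72 - 32))*(-1/71) = 51840 + (-37 - 1*40)*(-1/71) = 51840 + (-37 - 40)*(-1/71) = 51840 - 77*(-1/71) = 51840 + 77/71 = 3680717/71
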